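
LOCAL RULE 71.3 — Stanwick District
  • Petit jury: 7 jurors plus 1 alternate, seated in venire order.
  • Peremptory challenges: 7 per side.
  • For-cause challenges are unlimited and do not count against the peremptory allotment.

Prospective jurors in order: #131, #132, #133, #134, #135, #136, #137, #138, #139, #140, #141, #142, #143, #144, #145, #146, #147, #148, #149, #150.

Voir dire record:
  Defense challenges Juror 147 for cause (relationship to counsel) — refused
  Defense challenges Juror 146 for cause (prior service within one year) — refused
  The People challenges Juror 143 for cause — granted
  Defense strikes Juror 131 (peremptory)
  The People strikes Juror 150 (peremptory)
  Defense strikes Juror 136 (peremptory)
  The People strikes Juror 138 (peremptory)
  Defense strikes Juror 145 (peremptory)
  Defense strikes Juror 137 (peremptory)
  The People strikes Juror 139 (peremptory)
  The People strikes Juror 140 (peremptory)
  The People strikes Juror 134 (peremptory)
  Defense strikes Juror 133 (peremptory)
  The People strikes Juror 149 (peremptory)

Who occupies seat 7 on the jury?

Removed: #131, #133, #134, #136, #137, #138, #139, #140, #143, #145, #149, #150. (#146, #147 stay — for-cause denied.)
Filling seats in venire order through position 7: #132, #135, #141, #142, #144, #146, #147.
So seat 7 is #147.

147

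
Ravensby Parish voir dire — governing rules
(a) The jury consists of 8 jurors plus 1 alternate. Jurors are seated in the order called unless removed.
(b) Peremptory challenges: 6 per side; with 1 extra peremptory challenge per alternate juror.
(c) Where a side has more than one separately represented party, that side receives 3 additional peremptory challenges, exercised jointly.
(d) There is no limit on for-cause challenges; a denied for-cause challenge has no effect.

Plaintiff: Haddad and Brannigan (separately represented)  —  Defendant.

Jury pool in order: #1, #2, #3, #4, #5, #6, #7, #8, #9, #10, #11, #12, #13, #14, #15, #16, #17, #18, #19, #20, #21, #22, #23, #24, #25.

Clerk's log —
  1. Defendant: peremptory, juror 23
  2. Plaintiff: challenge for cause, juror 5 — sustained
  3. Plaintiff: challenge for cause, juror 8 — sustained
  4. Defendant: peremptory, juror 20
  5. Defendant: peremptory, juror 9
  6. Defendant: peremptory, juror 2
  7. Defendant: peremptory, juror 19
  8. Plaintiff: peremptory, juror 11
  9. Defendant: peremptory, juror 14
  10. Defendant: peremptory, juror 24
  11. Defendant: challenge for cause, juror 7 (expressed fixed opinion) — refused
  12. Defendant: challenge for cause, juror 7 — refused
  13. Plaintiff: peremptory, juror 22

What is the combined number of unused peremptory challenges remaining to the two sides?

Plaintiff allotment: 6 base + 1 × 1 alternate + 3 multi-party = 10. Defendant allotment: 6 base + 1 × 1 alternate = 7.
Plaintiff peremptories used: #11, #22 — 2 (for-cause on #5, #8 don't count).
Defendant peremptories used: #23, #20, #9, #2, #19, #14, #24 — 7 (for-cause on #7, #7 don't count).
Remaining: (10 − 2) + (7 − 7) = 8.

8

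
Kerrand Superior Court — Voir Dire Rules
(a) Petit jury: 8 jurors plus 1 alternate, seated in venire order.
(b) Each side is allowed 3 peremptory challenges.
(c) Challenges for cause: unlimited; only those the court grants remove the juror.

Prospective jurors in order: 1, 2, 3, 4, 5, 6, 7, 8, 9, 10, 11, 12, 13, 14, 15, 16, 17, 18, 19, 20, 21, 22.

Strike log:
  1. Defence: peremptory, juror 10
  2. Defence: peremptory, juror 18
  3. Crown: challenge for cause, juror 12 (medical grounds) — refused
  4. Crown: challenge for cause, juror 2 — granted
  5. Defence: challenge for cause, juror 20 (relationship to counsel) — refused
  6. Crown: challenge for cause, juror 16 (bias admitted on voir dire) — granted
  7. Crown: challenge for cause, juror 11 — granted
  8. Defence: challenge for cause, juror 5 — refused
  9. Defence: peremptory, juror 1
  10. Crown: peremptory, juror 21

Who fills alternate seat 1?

Removed: #1, #2, #10, #11, #16, #18, #21. (#5, #12, #20 stay — for-cause denied.)
Filling seats in venire order through position 9: #3, #4, #5, #6, #7, #8, #9, #12, #13.
So alternate 1 is #13.

13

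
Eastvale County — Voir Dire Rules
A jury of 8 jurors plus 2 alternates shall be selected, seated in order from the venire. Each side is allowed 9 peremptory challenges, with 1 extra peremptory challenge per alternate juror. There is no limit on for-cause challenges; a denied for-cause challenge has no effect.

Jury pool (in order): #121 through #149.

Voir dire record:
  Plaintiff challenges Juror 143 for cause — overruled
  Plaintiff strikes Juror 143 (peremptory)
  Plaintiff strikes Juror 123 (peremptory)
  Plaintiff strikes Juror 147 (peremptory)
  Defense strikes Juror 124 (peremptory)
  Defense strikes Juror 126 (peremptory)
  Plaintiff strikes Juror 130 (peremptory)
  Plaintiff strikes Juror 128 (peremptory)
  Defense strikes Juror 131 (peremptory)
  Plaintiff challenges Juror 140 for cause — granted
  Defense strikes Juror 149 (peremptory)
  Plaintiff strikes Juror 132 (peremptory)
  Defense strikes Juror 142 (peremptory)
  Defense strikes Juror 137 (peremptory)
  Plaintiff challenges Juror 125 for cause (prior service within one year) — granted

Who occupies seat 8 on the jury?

136

Removed: #123, #124, #125, #126, #128, #130, #131, #132, #137, #140, #142, #143, #147, #149.
Seating in order: seats 1–8 → #121, #122, #127, #129, #133, #134, #135, #136; alternates → #138, #139.
So seat 8 is #136.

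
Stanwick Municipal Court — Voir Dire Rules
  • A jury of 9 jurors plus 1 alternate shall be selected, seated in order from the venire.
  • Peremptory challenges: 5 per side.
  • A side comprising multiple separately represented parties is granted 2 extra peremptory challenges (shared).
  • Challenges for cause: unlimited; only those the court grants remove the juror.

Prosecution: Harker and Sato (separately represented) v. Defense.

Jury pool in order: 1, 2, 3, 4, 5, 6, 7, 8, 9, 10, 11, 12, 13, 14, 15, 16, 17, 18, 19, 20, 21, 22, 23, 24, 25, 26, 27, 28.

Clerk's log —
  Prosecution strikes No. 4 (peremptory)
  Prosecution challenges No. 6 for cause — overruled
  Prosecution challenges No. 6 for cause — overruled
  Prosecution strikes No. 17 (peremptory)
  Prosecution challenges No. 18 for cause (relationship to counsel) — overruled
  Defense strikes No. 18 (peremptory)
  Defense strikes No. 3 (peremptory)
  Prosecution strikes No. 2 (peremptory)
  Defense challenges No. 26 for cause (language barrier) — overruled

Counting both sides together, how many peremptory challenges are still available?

7

Prosecution allotment: 5 base + 2 multi-party = 7. Defense allotment: 5.
Prosecution peremptories used: #4, #17, #2 — 3 (for-cause on #6, #6, #18 don't count).
Defense peremptories used: #18, #3 — 2 (the for-cause on #26 doesn't count).
Remaining: (7 − 3) + (5 − 2) = 7.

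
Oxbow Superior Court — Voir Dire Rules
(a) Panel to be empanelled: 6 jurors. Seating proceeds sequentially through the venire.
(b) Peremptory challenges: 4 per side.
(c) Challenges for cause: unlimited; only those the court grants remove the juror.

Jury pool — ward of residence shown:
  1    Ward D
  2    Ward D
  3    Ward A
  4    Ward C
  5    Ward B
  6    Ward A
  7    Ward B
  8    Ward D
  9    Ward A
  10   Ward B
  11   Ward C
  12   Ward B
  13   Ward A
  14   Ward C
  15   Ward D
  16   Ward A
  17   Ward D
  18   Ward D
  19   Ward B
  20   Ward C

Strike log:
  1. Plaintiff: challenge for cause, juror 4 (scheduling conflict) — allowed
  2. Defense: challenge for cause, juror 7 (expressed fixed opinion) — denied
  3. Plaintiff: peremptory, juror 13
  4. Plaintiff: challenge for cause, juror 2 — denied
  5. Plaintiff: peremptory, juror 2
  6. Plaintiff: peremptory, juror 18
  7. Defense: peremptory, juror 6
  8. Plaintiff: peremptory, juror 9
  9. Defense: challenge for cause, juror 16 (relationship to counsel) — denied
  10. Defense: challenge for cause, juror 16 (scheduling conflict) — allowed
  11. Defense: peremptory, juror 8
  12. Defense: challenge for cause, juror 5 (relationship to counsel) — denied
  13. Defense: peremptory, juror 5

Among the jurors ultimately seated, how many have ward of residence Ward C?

1

Removed: #2, #4, #5, #6, #8, #9, #13, #16, #18.
Seated jurors 1–6: #1, #3, #7, #10, #11, #12.
Of those, in Ward C: #11 → 1.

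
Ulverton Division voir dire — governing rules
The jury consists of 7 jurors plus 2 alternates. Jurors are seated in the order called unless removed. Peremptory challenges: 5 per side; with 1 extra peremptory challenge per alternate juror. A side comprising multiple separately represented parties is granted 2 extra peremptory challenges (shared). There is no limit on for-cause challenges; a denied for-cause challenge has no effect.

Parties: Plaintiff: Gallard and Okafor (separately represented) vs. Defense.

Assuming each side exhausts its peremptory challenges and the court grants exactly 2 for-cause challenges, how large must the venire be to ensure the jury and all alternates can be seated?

27

Seats to fill: 7 + 2 alternates = 9.
Peremptories — Plaintiff: 5 + 1×2 + 2 = 9; Defense: 5 + 1×2 = 7; total 16.
For-cause removals: 2.
Minimum venire: 9 + 16 + 2 = 27.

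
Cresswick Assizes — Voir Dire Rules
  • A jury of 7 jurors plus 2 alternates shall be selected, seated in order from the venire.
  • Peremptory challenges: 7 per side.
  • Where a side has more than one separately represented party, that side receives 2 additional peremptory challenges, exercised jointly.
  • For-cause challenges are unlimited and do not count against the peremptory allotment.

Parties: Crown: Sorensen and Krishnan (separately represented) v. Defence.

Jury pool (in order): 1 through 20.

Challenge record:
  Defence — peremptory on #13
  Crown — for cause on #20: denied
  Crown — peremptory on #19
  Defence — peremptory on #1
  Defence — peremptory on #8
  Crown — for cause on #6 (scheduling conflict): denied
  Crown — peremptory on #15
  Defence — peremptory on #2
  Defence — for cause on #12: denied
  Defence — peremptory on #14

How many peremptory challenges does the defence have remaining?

Defence allotment: 7.
Defence peremptories used: #13, #1, #8, #2, #14 — 5 (the for-cause on #12 doesn't count).
Remaining: 7 − 5 = 2.

2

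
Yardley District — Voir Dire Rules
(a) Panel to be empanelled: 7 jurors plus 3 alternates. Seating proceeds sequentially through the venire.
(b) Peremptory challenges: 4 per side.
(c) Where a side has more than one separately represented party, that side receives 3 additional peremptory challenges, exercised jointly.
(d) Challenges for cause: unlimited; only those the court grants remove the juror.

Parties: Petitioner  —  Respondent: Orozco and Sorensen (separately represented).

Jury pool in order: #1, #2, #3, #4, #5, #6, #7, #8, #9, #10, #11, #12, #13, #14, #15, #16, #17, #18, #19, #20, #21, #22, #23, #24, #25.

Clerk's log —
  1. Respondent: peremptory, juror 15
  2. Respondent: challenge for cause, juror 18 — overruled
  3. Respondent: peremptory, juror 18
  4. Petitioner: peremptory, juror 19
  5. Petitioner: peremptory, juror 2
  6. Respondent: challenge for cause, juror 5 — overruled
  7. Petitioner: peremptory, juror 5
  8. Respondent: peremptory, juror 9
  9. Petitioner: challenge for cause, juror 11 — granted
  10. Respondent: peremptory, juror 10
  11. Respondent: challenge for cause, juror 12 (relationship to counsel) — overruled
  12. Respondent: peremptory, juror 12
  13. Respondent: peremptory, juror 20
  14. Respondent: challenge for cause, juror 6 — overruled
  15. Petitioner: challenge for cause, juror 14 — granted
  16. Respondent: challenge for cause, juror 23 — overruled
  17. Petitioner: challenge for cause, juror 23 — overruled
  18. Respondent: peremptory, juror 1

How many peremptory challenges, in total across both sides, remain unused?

1

Petitioner allotment: 4. Respondent allotment: 4 base + 3 multi-party = 7.
Petitioner peremptories used: #19, #2, #5 — 3 (for-cause on #11, #14, #23 don't count).
Respondent peremptories used: #15, #18, #9, #10, #12, #20, #1 — 7 (for-cause on #18, #5, #12, #6, #23 don't count).
Remaining: (4 − 3) + (7 − 7) = 1.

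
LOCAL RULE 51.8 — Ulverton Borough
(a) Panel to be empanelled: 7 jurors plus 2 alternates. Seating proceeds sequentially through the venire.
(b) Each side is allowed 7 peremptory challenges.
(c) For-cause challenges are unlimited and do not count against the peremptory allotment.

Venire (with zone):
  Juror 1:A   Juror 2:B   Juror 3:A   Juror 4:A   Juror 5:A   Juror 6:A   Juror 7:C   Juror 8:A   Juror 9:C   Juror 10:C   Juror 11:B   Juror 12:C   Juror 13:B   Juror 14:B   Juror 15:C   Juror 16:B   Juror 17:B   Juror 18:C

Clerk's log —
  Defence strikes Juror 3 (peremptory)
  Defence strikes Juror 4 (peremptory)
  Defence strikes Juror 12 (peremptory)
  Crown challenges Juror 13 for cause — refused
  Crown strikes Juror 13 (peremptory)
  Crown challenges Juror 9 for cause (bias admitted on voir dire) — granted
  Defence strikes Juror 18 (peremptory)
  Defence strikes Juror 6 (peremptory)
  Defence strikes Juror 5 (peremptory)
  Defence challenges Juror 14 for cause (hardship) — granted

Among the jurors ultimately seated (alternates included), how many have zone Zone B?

Removed: #3, #4, #5, #6, #9, #12, #13, #14, #18.
Seated (9 incl. alternates): #1, #2, #7, #8, #10, #11, #15, #16, #17.
Of those, in Zone B: #2, #11, #16, #17 → 4.

4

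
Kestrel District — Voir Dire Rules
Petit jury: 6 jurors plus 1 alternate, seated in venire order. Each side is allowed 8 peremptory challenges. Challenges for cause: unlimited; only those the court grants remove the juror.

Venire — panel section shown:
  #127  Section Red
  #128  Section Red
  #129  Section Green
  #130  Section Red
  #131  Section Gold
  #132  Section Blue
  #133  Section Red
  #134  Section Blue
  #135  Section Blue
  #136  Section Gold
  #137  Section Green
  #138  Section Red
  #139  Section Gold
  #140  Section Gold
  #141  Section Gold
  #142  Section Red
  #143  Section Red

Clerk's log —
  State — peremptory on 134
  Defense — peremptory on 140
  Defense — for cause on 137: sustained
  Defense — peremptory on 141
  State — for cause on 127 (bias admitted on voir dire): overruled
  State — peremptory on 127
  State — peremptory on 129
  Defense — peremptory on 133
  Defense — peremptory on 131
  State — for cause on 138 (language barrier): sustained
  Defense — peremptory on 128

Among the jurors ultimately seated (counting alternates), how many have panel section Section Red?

3

Removed: #127, #128, #129, #131, #133, #134, #137, #138, #140, #141.
Seated (7 incl. alternates): #130, #132, #135, #136, #139, #142, #143.
Of those, in Section Red: #130, #142, #143 → 3.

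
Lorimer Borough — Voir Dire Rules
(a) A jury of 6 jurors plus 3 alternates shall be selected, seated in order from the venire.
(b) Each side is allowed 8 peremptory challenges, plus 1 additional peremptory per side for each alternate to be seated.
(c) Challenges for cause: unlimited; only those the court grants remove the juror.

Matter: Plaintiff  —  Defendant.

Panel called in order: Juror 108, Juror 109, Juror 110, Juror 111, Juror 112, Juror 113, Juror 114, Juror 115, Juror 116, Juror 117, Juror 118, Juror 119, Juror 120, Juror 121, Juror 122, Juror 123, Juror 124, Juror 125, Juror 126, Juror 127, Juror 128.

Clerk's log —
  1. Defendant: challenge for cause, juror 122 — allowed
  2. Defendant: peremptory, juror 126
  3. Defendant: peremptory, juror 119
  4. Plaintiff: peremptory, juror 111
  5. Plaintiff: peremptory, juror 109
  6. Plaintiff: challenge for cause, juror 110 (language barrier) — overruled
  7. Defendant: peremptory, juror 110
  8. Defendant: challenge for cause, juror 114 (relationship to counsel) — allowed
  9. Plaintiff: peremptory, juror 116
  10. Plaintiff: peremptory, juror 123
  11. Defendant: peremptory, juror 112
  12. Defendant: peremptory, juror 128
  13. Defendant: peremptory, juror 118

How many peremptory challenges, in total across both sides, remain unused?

Plaintiff allotment: 8 base + 1 × 3 alternates = 11. Defendant allotment: 8 base + 1 × 3 alternates = 11.
Plaintiff peremptories used: #111, #109, #116, #123 — 4 (the for-cause on #110 doesn't count).
Defendant peremptories used: #126, #119, #110, #112, #128, #118 — 6 (for-cause on #122, #114 don't count).
Remaining: (11 − 4) + (11 − 6) = 12.

12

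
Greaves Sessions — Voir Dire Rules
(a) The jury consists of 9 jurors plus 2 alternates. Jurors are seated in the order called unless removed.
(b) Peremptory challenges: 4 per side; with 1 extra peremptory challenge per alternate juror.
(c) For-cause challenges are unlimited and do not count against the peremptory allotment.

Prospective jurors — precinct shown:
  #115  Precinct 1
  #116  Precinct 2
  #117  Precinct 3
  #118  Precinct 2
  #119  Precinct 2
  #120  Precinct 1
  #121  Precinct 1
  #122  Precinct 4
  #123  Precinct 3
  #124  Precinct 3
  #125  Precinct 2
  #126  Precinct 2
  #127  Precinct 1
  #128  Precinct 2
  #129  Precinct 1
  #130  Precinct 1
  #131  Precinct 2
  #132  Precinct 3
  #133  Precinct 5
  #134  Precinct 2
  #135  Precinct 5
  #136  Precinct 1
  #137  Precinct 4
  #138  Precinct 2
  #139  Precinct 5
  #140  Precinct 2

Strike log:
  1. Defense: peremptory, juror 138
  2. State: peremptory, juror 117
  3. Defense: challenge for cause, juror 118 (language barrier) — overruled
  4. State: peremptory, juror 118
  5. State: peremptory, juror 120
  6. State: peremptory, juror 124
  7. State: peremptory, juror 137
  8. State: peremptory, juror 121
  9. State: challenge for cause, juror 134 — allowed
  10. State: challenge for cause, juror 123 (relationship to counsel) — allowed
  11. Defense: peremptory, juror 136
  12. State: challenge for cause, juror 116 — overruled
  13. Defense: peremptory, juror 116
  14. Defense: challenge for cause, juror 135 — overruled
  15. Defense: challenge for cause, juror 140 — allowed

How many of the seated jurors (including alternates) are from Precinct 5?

0

Removed: #116, #117, #118, #120, #121, #123, #124, #134, #136, #137, #138, #140.
Seated (11 incl. alternates): #115, #119, #122, #125, #126, #127, #128, #129, #130, #131, #132.
None of those are in Precinct 5 → 0.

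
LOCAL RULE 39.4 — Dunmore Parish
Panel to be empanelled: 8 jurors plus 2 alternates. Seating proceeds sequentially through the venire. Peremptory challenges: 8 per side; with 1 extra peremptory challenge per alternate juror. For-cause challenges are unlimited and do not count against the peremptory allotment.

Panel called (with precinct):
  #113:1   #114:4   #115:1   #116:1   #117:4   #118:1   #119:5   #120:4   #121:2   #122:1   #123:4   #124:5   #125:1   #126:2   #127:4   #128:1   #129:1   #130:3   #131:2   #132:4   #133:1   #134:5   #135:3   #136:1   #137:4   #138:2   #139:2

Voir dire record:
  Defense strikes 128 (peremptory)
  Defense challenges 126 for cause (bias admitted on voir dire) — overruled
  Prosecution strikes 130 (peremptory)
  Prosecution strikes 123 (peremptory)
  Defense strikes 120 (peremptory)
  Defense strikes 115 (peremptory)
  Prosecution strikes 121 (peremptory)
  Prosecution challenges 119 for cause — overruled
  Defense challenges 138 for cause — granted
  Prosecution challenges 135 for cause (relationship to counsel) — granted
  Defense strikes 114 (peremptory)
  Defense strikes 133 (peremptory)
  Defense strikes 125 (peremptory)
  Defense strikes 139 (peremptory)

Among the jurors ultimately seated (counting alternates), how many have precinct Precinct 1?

Removed: #114, #115, #120, #121, #123, #125, #128, #130, #133, #135, #138, #139.
Seated (10 incl. alternates): #113, #116, #117, #118, #119, #122, #124, #126, #127, #129.
Of those, in Precinct 1: #113, #116, #118, #122, #129 → 5.

5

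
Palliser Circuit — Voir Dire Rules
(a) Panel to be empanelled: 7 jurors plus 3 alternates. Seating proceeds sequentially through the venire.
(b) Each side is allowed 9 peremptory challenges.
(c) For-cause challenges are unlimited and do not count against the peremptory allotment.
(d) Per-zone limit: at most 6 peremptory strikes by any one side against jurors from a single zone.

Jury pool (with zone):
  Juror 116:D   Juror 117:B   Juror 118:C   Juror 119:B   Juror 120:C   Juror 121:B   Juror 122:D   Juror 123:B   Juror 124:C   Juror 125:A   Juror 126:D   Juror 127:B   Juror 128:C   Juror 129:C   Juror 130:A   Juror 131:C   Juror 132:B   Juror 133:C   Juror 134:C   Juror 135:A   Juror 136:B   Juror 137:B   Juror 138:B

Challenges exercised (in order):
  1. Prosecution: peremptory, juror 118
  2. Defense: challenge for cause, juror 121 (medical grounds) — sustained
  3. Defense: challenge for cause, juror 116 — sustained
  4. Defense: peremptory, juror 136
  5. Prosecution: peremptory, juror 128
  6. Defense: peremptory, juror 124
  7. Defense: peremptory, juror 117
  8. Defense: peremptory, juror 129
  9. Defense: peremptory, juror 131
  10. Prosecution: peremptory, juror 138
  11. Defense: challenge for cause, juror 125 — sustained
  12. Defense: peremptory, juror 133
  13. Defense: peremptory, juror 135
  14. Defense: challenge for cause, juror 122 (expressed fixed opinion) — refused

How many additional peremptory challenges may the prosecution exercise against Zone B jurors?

5

Prosecution peremptories so far: #118, #128, #138 — 3 of 9 used, 6 left overall.
Against Zone B: #138 — 1 used; per-zone cap 6 leaves 5.
Binding limit: min(6, 5) = 5.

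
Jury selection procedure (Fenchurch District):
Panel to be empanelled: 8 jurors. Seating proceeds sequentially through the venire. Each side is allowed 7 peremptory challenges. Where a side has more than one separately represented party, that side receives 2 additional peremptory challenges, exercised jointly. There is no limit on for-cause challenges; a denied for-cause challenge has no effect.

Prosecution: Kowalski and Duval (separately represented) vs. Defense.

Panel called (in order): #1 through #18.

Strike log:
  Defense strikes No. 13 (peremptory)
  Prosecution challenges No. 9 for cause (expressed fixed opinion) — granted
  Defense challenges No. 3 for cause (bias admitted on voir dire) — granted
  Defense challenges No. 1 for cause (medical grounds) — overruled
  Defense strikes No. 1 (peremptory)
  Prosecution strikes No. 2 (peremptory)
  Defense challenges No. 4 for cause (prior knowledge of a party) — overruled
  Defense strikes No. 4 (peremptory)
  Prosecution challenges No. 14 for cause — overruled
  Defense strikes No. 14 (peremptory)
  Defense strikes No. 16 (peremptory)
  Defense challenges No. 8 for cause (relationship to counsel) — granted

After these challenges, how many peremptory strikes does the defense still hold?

Defense allotment: 7.
Defense peremptories used: #13, #1, #4, #14, #16 — 5 (for-cause on #3, #1, #4, #8 don't count).
Remaining: 7 − 5 = 2.

2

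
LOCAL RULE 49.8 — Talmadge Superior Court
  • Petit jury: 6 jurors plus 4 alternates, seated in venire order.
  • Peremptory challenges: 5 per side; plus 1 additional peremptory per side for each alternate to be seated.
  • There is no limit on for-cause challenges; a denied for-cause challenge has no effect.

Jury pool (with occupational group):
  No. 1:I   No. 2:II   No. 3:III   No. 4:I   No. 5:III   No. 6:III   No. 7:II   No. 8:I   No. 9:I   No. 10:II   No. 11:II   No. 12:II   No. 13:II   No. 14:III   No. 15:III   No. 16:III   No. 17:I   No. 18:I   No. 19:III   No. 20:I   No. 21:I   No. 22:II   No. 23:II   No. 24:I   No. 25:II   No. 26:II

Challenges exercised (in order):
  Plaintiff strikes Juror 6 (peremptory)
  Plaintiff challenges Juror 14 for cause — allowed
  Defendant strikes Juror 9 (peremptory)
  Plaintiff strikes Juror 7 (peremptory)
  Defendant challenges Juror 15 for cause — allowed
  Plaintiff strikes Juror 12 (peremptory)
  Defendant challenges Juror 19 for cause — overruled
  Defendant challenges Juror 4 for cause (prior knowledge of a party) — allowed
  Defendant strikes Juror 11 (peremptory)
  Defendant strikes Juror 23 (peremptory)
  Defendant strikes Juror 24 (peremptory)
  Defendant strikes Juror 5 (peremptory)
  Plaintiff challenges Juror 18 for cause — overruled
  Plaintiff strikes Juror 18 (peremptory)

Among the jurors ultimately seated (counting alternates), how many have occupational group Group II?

Removed: #4, #5, #6, #7, #9, #11, #12, #14, #15, #18, #23, #24.
Seated (10 incl. alternates): #1, #2, #3, #8, #10, #13, #16, #17, #19, #20.
Of those, in Group II: #2, #10, #13 → 3.

3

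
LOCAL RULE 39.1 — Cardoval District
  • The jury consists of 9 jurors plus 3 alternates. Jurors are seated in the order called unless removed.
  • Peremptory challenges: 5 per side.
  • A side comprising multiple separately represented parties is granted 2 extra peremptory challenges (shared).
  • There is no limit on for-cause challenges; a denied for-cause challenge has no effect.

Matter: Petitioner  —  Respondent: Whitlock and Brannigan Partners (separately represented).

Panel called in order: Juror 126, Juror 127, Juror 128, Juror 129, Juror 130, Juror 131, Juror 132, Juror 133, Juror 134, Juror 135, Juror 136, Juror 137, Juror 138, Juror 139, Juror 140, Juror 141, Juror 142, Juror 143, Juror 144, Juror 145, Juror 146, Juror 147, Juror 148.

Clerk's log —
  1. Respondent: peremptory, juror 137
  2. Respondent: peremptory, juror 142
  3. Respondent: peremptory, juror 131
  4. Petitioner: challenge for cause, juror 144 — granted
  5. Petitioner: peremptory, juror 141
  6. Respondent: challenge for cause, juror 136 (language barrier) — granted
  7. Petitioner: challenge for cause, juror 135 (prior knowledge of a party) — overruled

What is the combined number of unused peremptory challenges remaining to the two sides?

8

Petitioner allotment: 5. Respondent allotment: 5 base + 2 multi-party = 7.
Petitioner peremptories used: #141 — 1 (for-cause on #144, #135 don't count).
Respondent peremptories used: #137, #142, #131 — 3 (the for-cause on #136 doesn't count).
Remaining: (5 − 1) + (7 − 3) = 8.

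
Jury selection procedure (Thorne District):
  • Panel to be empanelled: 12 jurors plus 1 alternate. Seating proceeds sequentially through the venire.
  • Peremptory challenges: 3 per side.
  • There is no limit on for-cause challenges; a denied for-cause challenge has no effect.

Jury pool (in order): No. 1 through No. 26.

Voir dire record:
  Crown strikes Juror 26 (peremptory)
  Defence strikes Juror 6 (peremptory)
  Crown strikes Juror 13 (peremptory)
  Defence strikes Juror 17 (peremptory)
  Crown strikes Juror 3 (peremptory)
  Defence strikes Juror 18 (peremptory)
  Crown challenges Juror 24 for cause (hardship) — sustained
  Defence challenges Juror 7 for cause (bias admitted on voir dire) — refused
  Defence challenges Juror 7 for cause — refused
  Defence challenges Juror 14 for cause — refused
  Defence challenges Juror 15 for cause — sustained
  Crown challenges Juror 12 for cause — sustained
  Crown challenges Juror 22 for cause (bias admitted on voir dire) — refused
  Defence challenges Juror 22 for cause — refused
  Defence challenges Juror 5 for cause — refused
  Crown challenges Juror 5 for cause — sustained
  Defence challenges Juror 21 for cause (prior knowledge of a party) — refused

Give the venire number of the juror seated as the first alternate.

Removed: #3, #5, #6, #12, #13, #15, #17, #18, #24, #26. (#7, #14, #21, #22 stay — for-cause denied.)
Seating in order: seats 1–12 → #1, #2, #4, #7, #8, #9, #10, #11, #14, #16, #19, #20; alternates → #21.
So alternate 1 is #21.

21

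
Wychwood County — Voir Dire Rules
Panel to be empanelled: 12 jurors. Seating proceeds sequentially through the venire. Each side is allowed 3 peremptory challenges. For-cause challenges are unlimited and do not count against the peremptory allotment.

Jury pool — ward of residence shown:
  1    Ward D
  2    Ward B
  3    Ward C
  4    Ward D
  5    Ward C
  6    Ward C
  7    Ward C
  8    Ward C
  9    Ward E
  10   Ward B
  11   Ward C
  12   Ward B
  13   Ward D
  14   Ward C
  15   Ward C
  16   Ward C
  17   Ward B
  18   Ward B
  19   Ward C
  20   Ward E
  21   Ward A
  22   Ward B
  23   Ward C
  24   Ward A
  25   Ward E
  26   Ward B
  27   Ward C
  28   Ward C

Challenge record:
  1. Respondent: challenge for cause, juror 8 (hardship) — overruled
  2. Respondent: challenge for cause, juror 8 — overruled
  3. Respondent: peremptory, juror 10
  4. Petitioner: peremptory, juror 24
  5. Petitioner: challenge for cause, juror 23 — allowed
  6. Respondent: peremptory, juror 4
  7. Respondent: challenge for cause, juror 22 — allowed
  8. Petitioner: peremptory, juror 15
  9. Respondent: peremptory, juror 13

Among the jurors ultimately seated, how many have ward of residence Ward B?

2

Removed: #4, #10, #13, #15, #22, #23, #24.
Seated jurors 1–12: #1, #2, #3, #5, #6, #7, #8, #9, #11, #12, #14, #16.
Of those, in Ward B: #2, #12 → 2.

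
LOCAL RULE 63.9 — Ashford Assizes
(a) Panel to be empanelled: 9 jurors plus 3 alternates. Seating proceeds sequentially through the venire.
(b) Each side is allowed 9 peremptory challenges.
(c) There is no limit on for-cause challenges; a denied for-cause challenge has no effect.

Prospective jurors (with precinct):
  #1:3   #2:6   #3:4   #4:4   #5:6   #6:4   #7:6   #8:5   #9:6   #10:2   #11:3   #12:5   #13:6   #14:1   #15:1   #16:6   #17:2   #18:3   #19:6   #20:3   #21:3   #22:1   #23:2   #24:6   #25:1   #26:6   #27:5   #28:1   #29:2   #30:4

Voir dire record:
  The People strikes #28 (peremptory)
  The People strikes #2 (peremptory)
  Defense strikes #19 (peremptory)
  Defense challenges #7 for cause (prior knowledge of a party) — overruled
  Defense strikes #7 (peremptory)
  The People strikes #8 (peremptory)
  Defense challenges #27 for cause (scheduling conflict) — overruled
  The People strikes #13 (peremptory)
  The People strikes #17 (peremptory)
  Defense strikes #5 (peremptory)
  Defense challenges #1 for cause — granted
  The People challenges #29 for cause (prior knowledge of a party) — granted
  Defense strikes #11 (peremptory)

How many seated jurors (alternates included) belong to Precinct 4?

3

Removed: #1, #2, #5, #7, #8, #11, #13, #17, #19, #28, #29.
Seated (12 incl. alternates): #3, #4, #6, #9, #10, #12, #14, #15, #16, #18, #20, #21.
Of those, in Precinct 4: #3, #4, #6 → 3.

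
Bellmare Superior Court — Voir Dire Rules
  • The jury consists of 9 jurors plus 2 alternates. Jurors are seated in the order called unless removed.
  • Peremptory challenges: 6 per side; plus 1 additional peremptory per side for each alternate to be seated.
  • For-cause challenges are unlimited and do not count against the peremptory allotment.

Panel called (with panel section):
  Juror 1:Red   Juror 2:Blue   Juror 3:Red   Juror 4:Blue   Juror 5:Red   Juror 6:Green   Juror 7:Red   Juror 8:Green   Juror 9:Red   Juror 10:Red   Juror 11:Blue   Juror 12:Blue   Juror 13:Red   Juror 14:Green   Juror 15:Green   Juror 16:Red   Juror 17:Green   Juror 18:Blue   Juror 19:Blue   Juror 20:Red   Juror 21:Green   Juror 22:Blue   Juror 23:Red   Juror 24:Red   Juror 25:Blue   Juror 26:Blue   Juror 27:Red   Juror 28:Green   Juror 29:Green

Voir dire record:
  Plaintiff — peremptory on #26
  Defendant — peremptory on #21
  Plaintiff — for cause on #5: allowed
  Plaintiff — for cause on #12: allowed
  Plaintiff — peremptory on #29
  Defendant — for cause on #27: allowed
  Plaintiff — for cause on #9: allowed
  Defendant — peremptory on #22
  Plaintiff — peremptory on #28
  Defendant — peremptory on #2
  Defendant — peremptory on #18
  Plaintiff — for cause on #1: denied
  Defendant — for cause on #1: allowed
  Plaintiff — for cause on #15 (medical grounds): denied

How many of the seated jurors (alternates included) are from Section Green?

4

Removed: #1, #2, #5, #9, #12, #18, #21, #22, #26, #27, #28, #29.
Seated (11 incl. alternates): #3, #4, #6, #7, #8, #10, #11, #13, #14, #15, #16.
Of those, in Section Green: #6, #8, #14, #15 → 4.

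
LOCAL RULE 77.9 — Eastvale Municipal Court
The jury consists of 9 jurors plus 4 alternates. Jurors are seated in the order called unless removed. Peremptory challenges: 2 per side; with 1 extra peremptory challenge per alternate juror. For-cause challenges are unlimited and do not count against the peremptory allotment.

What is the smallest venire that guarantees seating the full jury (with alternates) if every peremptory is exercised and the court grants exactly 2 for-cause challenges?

27

Seats to fill: 9 + 4 alternates = 13.
Peremptories: 2 + 1×4 = 6 per side × 2 sides = 12.
For-cause removals: 2.
Minimum venire: 13 + 12 + 2 = 27.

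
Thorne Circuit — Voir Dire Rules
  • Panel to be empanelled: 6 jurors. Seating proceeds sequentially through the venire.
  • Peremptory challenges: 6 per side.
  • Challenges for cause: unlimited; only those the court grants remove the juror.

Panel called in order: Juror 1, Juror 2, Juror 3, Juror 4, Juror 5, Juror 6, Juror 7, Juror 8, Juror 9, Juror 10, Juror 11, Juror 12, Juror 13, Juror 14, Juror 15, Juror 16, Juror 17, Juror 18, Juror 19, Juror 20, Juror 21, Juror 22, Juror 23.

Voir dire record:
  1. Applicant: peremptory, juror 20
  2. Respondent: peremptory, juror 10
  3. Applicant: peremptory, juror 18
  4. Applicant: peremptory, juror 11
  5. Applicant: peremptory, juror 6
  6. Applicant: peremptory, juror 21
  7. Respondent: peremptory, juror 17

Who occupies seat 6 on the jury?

7

Removed: #6, #10, #11, #17, #18, #20, #21.
Seating in order: seats 1–6 → #1, #2, #3, #4, #5, #7.
So seat 6 is #7.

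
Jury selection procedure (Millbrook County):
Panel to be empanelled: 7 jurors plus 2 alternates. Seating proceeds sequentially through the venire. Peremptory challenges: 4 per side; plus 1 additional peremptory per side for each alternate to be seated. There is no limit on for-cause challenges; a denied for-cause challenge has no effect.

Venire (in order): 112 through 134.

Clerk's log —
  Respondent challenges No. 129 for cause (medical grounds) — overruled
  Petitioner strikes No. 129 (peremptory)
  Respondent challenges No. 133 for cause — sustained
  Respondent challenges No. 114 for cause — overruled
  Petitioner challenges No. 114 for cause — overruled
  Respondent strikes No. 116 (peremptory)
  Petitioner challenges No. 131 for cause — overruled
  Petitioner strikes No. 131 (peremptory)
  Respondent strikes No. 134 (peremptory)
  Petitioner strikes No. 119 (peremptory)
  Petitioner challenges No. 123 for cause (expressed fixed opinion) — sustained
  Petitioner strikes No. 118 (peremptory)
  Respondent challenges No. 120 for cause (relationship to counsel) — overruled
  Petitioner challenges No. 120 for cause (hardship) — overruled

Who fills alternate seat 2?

Removed: #116, #118, #119, #123, #129, #131, #133, #134. (#114, #120 stay — for-cause denied.)
Seating in order: seats 1–7 → #112, #113, #114, #115, #117, #120, #121; alternates → #122, #124.
So alternate 2 is #124.

124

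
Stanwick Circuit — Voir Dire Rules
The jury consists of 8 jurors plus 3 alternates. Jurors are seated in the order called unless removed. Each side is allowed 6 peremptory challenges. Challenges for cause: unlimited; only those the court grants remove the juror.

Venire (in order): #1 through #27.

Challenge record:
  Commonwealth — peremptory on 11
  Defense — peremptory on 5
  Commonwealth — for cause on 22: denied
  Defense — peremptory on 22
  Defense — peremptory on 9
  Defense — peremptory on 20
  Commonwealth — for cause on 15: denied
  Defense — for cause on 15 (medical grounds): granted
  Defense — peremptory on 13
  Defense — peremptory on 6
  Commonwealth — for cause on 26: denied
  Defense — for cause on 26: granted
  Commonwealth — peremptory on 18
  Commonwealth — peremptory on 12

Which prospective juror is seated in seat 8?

Removed: #5, #6, #9, #11, #12, #13, #15, #18, #20, #22, #26.
Seating in order: seats 1–8 → #1, #2, #3, #4, #7, #8, #10, #14; alternates → #16, #17, #19.
So seat 8 is #14.

14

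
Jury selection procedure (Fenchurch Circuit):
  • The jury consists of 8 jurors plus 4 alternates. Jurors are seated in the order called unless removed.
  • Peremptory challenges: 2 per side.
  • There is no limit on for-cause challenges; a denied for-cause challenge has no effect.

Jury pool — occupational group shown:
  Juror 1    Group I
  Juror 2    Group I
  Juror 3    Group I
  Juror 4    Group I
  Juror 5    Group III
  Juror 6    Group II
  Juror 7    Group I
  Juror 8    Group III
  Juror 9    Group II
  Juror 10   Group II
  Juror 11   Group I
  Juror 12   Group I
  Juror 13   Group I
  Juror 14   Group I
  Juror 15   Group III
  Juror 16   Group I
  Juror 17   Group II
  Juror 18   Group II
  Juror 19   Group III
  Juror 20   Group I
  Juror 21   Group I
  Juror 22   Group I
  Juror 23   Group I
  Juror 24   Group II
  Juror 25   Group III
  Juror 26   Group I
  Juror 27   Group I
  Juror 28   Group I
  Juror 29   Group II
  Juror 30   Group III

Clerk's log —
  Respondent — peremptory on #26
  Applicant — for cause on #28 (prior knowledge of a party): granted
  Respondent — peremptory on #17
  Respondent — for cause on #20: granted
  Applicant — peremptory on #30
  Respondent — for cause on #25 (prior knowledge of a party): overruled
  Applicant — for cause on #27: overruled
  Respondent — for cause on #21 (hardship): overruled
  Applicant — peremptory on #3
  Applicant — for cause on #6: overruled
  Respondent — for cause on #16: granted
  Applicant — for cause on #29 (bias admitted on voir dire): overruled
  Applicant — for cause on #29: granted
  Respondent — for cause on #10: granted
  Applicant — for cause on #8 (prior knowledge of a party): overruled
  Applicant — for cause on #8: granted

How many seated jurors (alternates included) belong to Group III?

2

Removed: #3, #8, #10, #16, #17, #20, #26, #28, #29, #30.
Seated (12 incl. alternates): #1, #2, #4, #5, #6, #7, #9, #11, #12, #13, #14, #15.
Of those, in Group III: #5, #15 → 2.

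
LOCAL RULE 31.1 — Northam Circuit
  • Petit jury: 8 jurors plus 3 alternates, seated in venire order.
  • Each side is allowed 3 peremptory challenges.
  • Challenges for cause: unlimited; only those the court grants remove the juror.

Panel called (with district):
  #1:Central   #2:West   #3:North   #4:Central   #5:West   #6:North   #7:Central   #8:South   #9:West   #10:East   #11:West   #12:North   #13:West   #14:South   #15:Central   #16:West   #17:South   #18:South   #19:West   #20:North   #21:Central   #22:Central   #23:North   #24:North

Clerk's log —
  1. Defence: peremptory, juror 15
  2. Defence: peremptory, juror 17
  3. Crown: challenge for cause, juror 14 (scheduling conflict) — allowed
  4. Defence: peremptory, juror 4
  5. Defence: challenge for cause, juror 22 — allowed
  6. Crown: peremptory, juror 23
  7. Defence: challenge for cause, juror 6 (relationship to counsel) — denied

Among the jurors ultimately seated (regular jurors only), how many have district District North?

Removed: #4, #14, #15, #17, #22, #23.
Seated jurors 1–8: #1, #2, #3, #5, #6, #7, #8, #9 (alternates #10, #11, #12 not counted).
Of those, in District North: #3, #6 → 2.

2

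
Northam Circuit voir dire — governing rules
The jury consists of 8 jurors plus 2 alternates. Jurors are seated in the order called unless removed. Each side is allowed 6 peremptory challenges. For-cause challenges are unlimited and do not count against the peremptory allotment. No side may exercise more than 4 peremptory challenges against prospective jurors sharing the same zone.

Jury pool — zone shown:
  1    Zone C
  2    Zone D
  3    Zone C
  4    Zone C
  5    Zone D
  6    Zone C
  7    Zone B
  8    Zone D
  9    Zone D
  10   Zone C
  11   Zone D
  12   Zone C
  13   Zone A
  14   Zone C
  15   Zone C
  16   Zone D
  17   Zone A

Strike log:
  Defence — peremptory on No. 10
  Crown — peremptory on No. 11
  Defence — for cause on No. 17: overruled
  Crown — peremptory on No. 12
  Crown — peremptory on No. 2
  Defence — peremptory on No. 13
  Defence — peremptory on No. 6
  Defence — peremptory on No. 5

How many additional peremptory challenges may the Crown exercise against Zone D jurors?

2

Crown peremptories so far: #11, #12, #2 — 3 of 6 used, 3 left overall.
Against Zone D: #11, #2 — 2 used; per-zone cap 4 leaves 2.
Binding limit: min(3, 2) = 2.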